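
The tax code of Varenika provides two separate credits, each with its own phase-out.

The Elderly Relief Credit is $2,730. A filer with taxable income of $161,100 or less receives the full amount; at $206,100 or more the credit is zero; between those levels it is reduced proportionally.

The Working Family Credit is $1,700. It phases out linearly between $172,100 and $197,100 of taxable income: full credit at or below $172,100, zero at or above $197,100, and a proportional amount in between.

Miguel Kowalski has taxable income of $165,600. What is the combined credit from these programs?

Elderly Relief Credit: $165,600 is $4,500 into a $45,000 phase-out range, leaving 40,500/45,000 of the credit: $2,730 × 40,500/45,000 = $2,457.
Working Family Credit: $165,600 is at or below the $172,100 threshold, so the full $1,700 applies.
Total: $2,457 + $1,700 = $4,157.

$4,157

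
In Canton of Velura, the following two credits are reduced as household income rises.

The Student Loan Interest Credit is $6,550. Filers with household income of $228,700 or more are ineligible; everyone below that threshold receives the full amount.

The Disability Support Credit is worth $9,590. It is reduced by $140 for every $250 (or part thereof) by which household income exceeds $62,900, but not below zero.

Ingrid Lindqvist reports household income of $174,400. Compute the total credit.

Student Loan Interest Credit: $174,400 is below the $228,700 cutoff, so the full $6,550 applies.
Disability Support Credit: income exceeds $62,900 by $111,500 → 446 increments × $140 = $62,440 ≥ base, so the credit is $0.
Total: $6,550 + $0 = $6,550.

$6,550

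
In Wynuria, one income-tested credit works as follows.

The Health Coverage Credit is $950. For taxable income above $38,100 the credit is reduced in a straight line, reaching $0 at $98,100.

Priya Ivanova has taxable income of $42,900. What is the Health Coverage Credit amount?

Health Coverage Credit: $42,900 is $4,800 into a $60,000 phase-out range, leaving 55,200/60,000 of the credit: $950 × 55,200/60,000 = $874.

$874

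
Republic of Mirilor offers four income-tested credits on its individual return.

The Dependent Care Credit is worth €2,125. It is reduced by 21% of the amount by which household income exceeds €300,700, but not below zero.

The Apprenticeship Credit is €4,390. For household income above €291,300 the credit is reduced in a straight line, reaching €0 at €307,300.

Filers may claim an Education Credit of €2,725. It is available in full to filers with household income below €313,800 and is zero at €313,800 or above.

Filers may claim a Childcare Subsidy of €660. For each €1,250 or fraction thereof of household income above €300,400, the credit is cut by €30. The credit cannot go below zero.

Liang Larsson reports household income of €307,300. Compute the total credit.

€3,944

Dependent Care Credit: 21% of the €6,600 excess over €300,700 is €1,386; credit = €2,125 − €1,386 = €739.
Apprenticeship Credit: €307,300 is at or above €307,300, so the credit is €0.
Education Credit: €307,300 is below the €313,800 cutoff, so the full €2,725 applies.
Childcare Subsidy: income exceeds €300,400 by €6,900, which is 6 full-or-partial €1,250 increments; reduction = 6 × €30 = €180, leaving €480.
Total: €739 + €0 + €2,725 + €480 = €3,944.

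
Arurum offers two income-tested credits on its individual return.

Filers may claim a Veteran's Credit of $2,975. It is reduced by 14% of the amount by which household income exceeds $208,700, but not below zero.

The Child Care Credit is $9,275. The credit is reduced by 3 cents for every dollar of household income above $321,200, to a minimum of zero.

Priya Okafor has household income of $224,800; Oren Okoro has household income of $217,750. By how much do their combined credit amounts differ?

$987

Priya ($224,800): Veteran's Credit: 14% of the $16,100 excess over $208,700 is $2,254; credit = $2,975 − $2,254 = $721. Child Care Credit: $224,800 is at or below the $321,200 threshold, so the full $9,275 applies. total $721 + $9,275 = $9,996
Oren ($217,750): Veteran's Credit: 14% of the $9,050 excess over $208,700 is $1,267; credit = $2,975 − $1,267 = $1,708. Child Care Credit: $217,750 is at or below the $321,200 threshold, so the full $9,275 applies. total $1,708 + $9,275 = $10,983
Difference: |$9,996 − $10,983| = $987.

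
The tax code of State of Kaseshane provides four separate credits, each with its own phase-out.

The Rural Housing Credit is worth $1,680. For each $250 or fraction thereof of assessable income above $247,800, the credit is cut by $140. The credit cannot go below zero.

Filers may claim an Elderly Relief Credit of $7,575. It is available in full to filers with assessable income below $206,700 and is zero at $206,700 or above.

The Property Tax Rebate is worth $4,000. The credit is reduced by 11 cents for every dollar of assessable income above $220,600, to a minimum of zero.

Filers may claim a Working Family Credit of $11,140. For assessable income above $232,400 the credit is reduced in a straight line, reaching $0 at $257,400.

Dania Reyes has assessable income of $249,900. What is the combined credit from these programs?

$4,539

Rural Housing Credit: income exceeds $247,800 by $2,100, which is 9 full-or-partial $250 increments; reduction = 9 × $140 = $1,260, leaving $420.
Elderly Relief Credit: $249,900 meets or exceeds the $206,700 cutoff, so the credit is $0.
Property Tax Rebate: 11% of the $29,300 excess over $220,600 is $3,223; credit = $4,000 − $3,223 = $777.
Working Family Credit: $249,900 is $17,500 into a $25,000 phase-out range, leaving 7,500/25,000 of the credit: $11,140 × 7,500/25,000 = $3,342.
Total: $420 + $0 + $777 + $3,342 = $4,539.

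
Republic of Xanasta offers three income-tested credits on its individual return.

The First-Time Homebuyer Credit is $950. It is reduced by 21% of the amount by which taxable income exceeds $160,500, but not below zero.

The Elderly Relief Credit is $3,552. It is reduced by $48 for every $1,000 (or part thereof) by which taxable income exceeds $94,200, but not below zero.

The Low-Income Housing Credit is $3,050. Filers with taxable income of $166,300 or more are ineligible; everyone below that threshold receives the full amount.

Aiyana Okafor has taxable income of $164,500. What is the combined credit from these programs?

$3,304

First-Time Homebuyer Credit: 21% of the $4,000 excess over $160,500 is $840; credit = $950 − $840 = $110.
Elderly Relief Credit: income exceeds $94,200 by $70,300, which is 71 full-or-partial $1,000 increments; reduction = 71 × $48 = $3,408, leaving $144.
Low-Income Housing Credit: $164,500 is below the $166,300 cutoff, so the full $3,050 applies.
Total: $110 + $144 + $3,050 = $3,304.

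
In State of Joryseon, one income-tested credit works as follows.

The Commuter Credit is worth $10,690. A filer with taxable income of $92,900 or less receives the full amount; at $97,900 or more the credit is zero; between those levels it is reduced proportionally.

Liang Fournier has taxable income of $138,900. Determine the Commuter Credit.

Commuter Credit: $138,900 is at or above $97,900, so the credit is $0.

$0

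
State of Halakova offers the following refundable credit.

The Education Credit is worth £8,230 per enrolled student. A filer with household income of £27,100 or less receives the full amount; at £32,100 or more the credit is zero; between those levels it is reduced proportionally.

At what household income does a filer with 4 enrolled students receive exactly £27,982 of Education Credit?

Full credit = 4 × £8,230 = £32,920.
£27,982 is 27,982/32,920 of the full £32,920, so 4,938/32,920 of the £5,000 range has been used: income = £27,100 + £5,000 × 4,938/32,920 = £27,850.

£27,850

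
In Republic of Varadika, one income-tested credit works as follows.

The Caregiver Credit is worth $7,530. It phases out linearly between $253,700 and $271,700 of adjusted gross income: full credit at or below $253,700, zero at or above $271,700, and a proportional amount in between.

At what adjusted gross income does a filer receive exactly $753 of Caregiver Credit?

$753 is 753/7,530 of the full $7,530, so 6,777/7,530 of the $18,000 range has been used: income = $253,700 + $18,000 × 6,777/7,530 = $269,900.

$269,900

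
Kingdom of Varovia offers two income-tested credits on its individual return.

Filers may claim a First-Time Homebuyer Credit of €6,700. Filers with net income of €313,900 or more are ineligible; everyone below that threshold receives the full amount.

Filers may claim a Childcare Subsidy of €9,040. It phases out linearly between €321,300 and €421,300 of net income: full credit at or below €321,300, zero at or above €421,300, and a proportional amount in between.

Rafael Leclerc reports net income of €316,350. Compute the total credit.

€9,040

First-Time Homebuyer Credit: €316,350 meets or exceeds the €313,900 cutoff, so the credit is €0.
Childcare Subsidy: €316,350 is at or below the €321,300 threshold, so the full €9,040 applies.
Total: €0 + €9,040 = €9,040.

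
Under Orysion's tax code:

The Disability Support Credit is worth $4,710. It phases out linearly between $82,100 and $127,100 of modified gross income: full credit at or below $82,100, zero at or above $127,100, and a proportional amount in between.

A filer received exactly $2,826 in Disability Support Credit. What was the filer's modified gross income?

$2,826 is 2,826/4,710 of the full $4,710, so 1,884/4,710 of the $45,000 range has been used: income = $82,100 + $45,000 × 1,884/4,710 = $100,100.

$100,100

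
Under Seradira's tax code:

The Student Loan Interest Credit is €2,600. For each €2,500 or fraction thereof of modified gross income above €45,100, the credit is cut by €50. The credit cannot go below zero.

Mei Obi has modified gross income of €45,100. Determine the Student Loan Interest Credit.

Student Loan Interest Credit: €45,100 is at or below the €45,100 threshold, so the full €2,600 applies.

€2,600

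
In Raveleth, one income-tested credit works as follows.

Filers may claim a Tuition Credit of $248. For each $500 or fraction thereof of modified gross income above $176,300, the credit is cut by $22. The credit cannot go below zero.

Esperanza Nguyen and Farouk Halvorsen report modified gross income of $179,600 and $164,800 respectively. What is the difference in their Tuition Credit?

Esperanza ($179,600): Tuition Credit: income exceeds $176,300 by $3,300, which is 7 full-or-partial $500 increments; reduction = 7 × $22 = $154, leaving $94.
Farouk ($164,800): Tuition Credit: $164,800 is at or below the $176,300 threshold, so the full $248 applies.
Difference: |$94 − $248| = $154.

$154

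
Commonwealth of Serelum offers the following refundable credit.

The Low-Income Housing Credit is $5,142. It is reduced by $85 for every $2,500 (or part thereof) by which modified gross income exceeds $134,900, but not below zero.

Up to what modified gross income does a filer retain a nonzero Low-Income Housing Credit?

$284,900

After 60 increments the reduction is 60 × $85 = $5,100, leaving $42; one more increment wipes it out. Increment 60 ends at excess 60 × $2,500 = $150,000, so the highest qualifying income is $134,900 + $150,000 = $284,900.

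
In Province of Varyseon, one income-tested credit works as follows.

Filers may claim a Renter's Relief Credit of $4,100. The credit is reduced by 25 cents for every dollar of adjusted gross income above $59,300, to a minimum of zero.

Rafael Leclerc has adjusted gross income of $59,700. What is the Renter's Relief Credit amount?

Renter's Relief Credit: 25% of the $400 excess over $59,300 is $100; credit = $4,100 − $100 = $4,000.

$4,000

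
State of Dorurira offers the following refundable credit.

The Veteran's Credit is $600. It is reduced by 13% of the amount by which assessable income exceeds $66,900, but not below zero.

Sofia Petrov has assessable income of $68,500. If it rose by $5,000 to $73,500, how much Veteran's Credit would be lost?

At $68,500 — 13% of the $1,600 excess over $66,900 is $208; credit = $600 − $208 = $392.
At $73,500 — 13% of the $6,600 excess over $66,900 is $858 ≥ base, so the credit is $0.
Lost: $392 − $0 = $392.

$392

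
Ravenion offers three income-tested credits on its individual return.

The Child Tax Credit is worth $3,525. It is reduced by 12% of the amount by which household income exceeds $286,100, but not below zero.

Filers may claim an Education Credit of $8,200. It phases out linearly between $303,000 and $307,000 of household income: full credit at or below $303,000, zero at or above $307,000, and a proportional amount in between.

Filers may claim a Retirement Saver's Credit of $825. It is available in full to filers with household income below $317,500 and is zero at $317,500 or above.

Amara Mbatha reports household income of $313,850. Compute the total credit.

$1,020

Child Tax Credit: 12% of the $27,750 excess over $286,100 is $3,330; credit = $3,525 − $3,330 = $195.
Education Credit: $313,850 is at or above $307,000, so the credit is $0.
Retirement Saver's Credit: $313,850 is below the $317,500 cutoff, so the full $825 applies.
Total: $195 + $0 + $825 = $1,020.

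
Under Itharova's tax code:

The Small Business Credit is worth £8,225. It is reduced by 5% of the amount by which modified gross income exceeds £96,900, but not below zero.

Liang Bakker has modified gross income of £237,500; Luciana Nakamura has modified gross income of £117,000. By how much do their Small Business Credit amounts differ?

Liang (£237,500): Small Business Credit: 5% of the £140,600 excess over £96,900 is £7,030; credit = £8,225 − £7,030 = £1,195.
Luciana (£117,000): Small Business Credit: 5% of the £20,100 excess over £96,900 is £1,005; credit = £8,225 − £1,005 = £7,220.
Difference: |£1,195 − £7,220| = £6,025.

£6,025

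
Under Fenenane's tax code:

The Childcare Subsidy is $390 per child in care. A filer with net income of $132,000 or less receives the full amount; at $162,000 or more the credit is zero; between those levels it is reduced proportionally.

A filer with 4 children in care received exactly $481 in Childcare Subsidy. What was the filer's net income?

Full credit = 4 × $390 = $1,560.
$481 is 481/1,560 of the full $1,560, so 1,079/1,560 of the $30,000 range has been used: income = $132,000 + $30,000 × 1,079/1,560 = $152,750.

$152,750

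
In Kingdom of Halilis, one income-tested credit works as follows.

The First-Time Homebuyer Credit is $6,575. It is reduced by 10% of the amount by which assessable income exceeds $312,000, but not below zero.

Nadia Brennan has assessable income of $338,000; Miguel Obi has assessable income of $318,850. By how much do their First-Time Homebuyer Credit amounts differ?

$1,915

Nadia ($338,000): First-Time Homebuyer Credit: 10% of the $26,000 excess over $312,000 is $2,600; credit = $6,575 − $2,600 = $3,975.
Miguel ($318,850): First-Time Homebuyer Credit: 10% of the $6,850 excess over $312,000 is $685; credit = $6,575 − $685 = $5,890.
Difference: |$3,975 − $5,890| = $1,915.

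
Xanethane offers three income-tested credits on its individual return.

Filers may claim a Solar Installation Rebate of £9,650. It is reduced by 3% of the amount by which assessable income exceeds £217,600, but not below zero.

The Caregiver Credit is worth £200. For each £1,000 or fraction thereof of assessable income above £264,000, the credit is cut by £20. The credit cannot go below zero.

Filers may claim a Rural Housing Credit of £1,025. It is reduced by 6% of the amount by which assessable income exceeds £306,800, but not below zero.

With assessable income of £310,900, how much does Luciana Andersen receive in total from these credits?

Solar Installation Rebate: 3% of the £93,300 excess over £217,600 is £2,799; credit = £9,650 − £2,799 = £6,851.
Caregiver Credit: income exceeds £264,000 by £46,900 → 47 increments × £20 = £940 ≥ base, so the credit is £0.
Rural Housing Credit: 6% of the £4,100 excess over £306,800 is £246; credit = £1,025 − £246 = £779.
Total: £6,851 + £0 + £779 = £7,630.

£7,630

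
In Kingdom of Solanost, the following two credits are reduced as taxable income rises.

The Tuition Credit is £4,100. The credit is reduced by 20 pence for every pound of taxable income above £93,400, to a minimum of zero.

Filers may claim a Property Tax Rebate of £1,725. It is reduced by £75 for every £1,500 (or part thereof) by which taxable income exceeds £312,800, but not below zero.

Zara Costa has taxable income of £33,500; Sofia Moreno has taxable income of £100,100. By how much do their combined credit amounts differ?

£1,340

Zara (£33,500): Tuition Credit: £33,500 is at or below the £93,400 threshold, so the full £4,100 applies. Property Tax Rebate: £33,500 is at or below the £312,800 threshold, so the full £1,725 applies. total £4,100 + £1,725 = £5,825
Sofia (£100,100): Tuition Credit: 20% of the £6,700 excess over £93,400 is £1,340; credit = £4,100 − £1,340 = £2,760. Property Tax Rebate: £100,100 is at or below the £312,800 threshold, so the full £1,725 applies. total £2,760 + £1,725 = £4,485
Difference: |£5,825 − £4,485| = £1,340.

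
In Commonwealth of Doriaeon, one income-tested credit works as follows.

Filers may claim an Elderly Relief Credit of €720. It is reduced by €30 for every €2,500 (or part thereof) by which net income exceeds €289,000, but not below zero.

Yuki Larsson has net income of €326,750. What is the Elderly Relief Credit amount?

€240

Elderly Relief Credit: income exceeds €289,000 by €37,750, which is 16 full-or-partial €2,500 increments; reduction = 16 × €30 = €480, leaving €240.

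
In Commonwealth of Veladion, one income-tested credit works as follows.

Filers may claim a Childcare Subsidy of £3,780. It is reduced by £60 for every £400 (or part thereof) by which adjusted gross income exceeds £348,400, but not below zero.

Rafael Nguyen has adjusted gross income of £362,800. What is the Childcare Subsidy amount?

£1,620

Childcare Subsidy: income exceeds £348,400 by £14,400, which is 36 full-or-partial £400 increments; reduction = 36 × £60 = £2,160, leaving £1,620.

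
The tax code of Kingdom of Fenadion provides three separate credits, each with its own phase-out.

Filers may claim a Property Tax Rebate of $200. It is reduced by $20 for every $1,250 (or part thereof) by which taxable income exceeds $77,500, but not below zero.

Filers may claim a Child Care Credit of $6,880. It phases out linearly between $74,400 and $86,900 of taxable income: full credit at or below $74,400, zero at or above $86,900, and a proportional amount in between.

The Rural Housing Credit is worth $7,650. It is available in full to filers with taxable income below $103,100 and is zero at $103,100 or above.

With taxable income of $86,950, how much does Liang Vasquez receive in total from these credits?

Property Tax Rebate: income exceeds $77,500 by $9,450, which is 8 full-or-partial $1,250 increments; reduction = 8 × $20 = $160, leaving $40.
Child Care Credit: $86,950 is at or above $86,900, so the credit is $0.
Rural Housing Credit: $86,950 is below the $103,100 cutoff, so the full $7,650 applies.
Total: $40 + $0 + $7,650 = $7,690.

$7,690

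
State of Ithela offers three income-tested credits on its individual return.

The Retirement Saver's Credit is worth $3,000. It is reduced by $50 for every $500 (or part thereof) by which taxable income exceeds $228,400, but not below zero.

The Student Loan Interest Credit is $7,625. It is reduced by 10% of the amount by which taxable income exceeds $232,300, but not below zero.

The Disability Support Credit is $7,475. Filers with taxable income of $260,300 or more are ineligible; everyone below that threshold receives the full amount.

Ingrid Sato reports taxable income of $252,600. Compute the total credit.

Retirement Saver's Credit: income exceeds $228,400 by $24,200, which is 49 full-or-partial $500 increments; reduction = 49 × $50 = $2,450, leaving $550.
Student Loan Interest Credit: 10% of the $20,300 excess over $232,300 is $2,030; credit = $7,625 − $2,030 = $5,595.
Disability Support Credit: $252,600 is below the $260,300 cutoff, so the full $7,475 applies.
Total: $550 + $5,595 + $7,475 = $13,620.

$13,620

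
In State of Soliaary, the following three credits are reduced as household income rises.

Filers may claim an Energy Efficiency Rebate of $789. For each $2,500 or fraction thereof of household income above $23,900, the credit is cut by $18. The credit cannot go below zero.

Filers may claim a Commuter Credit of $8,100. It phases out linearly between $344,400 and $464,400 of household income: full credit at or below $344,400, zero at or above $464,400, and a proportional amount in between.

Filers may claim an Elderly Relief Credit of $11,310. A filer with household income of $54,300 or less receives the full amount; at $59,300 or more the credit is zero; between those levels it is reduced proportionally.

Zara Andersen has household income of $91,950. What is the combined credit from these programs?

Energy Efficiency Rebate: income exceeds $23,900 by $68,050, which is 28 full-or-partial $2,500 increments; reduction = 28 × $18 = $504, leaving $285.
Commuter Credit: $91,950 is at or below the $344,400 threshold, so the full $8,100 applies.
Elderly Relief Credit: $91,950 is at or above $59,300, so the credit is $0.
Total: $285 + $8,100 + $0 = $8,385.

$8,385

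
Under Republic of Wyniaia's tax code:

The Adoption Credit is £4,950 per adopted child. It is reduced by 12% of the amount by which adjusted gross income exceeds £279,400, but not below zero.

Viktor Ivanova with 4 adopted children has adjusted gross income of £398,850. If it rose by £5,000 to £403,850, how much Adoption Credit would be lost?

At £398,850 — base = 4 × £4,950 = £19,800. 12% of the £119,450 excess over £279,400 is £14,334; credit = £19,800 − £14,334 = £5,466.
At £403,850 — base = 4 × £4,950 = £19,800. 12% of the £124,450 excess over £279,400 is £14,934; credit = £19,800 − £14,934 = £4,866.
Lost: £5,466 − £4,866 = £600.

£600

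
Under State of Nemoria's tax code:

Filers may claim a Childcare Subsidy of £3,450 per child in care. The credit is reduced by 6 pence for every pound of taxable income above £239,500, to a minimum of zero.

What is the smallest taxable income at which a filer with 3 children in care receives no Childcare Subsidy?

Full credit = 3 × £3,450 = £10,350.
The credit falls by 6% of each pound above £239,500, so it reaches zero when the excess is £10,350 / 6% = £172,500: income = £239,500 + £172,500 = £412,000.

£412,000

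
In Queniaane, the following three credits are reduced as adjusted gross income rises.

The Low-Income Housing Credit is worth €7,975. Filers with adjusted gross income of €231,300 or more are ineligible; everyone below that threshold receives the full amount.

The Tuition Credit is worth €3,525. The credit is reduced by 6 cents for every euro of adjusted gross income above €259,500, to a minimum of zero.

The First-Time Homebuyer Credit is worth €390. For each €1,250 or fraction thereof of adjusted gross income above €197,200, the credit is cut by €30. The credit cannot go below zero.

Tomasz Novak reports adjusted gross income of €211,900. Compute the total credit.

Low-Income Housing Credit: €211,900 is below the €231,300 cutoff, so the full €7,975 applies.
Tuition Credit: €211,900 is at or below the €259,500 threshold, so the full €3,525 applies.
First-Time Homebuyer Credit: income exceeds €197,200 by €14,700, which is 12 full-or-partial €1,250 increments; reduction = 12 × €30 = €360, leaving €30.
Total: €7,975 + €3,525 + €30 = €11,530.

€11,530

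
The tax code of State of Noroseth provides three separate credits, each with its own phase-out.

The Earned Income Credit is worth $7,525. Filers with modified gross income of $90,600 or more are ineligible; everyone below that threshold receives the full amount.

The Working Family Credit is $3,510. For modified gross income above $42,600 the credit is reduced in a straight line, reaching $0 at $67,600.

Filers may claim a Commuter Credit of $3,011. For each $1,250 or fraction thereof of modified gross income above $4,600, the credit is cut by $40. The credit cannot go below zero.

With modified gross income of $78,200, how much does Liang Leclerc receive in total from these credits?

$8,176

Earned Income Credit: $78,200 is below the $90,600 cutoff, so the full $7,525 applies.
Working Family Credit: $78,200 is at or above $67,600, so the credit is $0.
Commuter Credit: income exceeds $4,600 by $73,600, which is 59 full-or-partial $1,250 increments; reduction = 59 × $40 = $2,360, leaving $651.
Total: $7,525 + $0 + $651 = $8,176.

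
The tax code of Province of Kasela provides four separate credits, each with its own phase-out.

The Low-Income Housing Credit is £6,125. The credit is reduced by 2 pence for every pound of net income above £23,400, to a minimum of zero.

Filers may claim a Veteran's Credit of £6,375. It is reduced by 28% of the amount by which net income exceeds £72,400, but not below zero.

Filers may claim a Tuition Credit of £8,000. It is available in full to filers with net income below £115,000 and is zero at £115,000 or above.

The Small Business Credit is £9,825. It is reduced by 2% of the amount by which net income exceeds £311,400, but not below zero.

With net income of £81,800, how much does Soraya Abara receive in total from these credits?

Low-Income Housing Credit: 2% of the £58,400 excess over £23,400 is £1,168; credit = £6,125 − £1,168 = £4,957.
Veteran's Credit: 28% of the £9,400 excess over £72,400 is £2,632; credit = £6,375 − £2,632 = £3,743.
Tuition Credit: £81,800 is below the £115,000 cutoff, so the full £8,000 applies.
Small Business Credit: £81,800 is at or below the £311,400 threshold, so the full £9,825 applies.
Total: £4,957 + £3,743 + £8,000 + £9,825 = £26,525.

£26,525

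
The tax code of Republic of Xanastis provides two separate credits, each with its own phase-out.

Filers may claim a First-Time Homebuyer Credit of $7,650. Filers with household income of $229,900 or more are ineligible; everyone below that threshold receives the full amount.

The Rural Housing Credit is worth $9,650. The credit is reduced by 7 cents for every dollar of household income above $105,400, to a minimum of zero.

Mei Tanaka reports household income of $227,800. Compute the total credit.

$8,732

First-Time Homebuyer Credit: $227,800 is below the $229,900 cutoff, so the full $7,650 applies.
Rural Housing Credit: 7% of the $122,400 excess over $105,400 is $8,568; credit = $9,650 − $8,568 = $1,082.
Total: $7,650 + $1,082 = $8,732.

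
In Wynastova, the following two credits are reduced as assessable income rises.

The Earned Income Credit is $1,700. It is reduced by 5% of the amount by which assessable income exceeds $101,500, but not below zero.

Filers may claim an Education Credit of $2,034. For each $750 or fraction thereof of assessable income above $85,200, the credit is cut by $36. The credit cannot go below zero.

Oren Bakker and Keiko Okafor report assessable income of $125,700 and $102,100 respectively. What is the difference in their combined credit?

$2,296

Oren ($125,700): Earned Income Credit: 5% of the $24,200 excess over $101,500 is $1,210; credit = $1,700 − $1,210 = $490. Education Credit: income exceeds $85,200 by $40,500, which is 54 full-or-partial $750 increments; reduction = 54 × $36 = $1,944, leaving $90. total $490 + $90 = $580
Keiko ($102,100): Earned Income Credit: 5% of the $600 excess over $101,500 is $30; credit = $1,700 − $30 = $1,670. Education Credit: income exceeds $85,200 by $16,900, which is 23 full-or-partial $750 increments; reduction = 23 × $36 = $828, leaving $1,206. total $1,670 + $1,206 = $2,876
Difference: |$580 − $2,876| = $2,296.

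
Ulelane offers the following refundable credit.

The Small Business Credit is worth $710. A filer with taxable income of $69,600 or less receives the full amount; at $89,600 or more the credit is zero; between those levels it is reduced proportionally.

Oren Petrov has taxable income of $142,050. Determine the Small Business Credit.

$0

Small Business Credit: $142,050 is at or above $89,600, so the credit is $0.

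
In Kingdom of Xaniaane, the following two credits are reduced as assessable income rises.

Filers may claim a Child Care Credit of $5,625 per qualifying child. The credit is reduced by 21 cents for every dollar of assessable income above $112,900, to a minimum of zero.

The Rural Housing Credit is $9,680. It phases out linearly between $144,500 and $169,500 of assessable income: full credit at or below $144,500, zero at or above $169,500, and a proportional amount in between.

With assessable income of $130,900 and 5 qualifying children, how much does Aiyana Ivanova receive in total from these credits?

Child Care Credit: base = 5 × $5,625 = $28,125. 21% of the $18,000 excess over $112,900 is $3,780; credit = $28,125 − $3,780 = $24,345.
Rural Housing Credit: $130,900 is at or below the $144,500 threshold, so the full $9,680 applies.
Total: $24,345 + $9,680 = $34,025.

$34,025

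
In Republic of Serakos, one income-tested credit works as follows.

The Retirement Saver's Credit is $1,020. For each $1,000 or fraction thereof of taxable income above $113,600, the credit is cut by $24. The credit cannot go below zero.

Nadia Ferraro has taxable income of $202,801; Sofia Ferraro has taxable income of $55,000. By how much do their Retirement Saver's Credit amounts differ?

$1,020

Nadia ($202,801): Retirement Saver's Credit: income exceeds $113,600 by $89,201 → 90 increments × $24 = $2,160 ≥ base, so the credit is $0.
Sofia ($55,000): Retirement Saver's Credit: $55,000 is at or below the $113,600 threshold, so the full $1,020 applies.
Difference: |$0 − $1,020| = $1,020.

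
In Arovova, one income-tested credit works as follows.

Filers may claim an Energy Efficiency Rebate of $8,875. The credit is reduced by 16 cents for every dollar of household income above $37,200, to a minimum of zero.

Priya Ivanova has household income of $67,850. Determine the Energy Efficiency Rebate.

Energy Efficiency Rebate: 16% of the $30,650 excess over $37,200 is $4,904; credit = $8,875 − $4,904 = $3,971.

$3,971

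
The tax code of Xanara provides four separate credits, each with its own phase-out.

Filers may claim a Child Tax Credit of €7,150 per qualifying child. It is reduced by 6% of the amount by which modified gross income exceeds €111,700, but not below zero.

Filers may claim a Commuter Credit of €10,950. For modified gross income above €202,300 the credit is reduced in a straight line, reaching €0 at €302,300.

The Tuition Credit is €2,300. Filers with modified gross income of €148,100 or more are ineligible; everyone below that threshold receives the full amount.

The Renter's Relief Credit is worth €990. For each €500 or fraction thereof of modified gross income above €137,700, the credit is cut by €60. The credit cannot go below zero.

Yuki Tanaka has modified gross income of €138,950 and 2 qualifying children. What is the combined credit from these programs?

Child Tax Credit: base = 2 × €7,150 = €14,300. 6% of the €27,250 excess over €111,700 is €1,635; credit = €14,300 − €1,635 = €12,665.
Commuter Credit: €138,950 is at or below the €202,300 threshold, so the full €10,950 applies.
Tuition Credit: €138,950 is below the €148,100 cutoff, so the full €2,300 applies.
Renter's Relief Credit: income exceeds €137,700 by €1,250, which is 3 full-or-partial €500 increments; reduction = 3 × €60 = €180, leaving €810.
Total: €12,665 + €10,950 + €2,300 + €810 = €26,725.

€26,725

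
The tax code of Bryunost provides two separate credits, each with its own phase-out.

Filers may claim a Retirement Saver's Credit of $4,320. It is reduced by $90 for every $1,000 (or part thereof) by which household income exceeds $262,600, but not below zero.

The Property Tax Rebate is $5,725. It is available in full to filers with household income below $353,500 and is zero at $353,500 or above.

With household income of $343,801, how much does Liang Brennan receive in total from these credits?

Retirement Saver's Credit: income exceeds $262,600 by $81,201 → 82 increments × $90 = $7,380 ≥ base, so the credit is $0.
Property Tax Rebate: $343,801 is below the $353,500 cutoff, so the full $5,725 applies.
Total: $0 + $5,725 = $5,725.

$5,725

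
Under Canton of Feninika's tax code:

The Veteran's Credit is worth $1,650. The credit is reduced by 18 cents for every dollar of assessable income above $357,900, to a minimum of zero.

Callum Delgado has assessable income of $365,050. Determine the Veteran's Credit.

$363

Veteran's Credit: 18% of the $7,150 excess over $357,900 is $1,287; credit = $1,650 − $1,287 = $363.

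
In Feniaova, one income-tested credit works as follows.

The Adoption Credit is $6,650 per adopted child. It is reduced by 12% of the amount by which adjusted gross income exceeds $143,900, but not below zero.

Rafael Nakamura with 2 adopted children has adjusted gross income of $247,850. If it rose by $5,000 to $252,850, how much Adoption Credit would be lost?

At $247,850 — base = 2 × $6,650 = $13,300. 12% of the $103,950 excess over $143,900 is $12,474; credit = $13,300 − $12,474 = $826.
At $252,850 — base = 2 × $6,650 = $13,300. 12% of the $108,950 excess over $143,900 is $13,074; credit = $13,300 − $13,074 = $226.
Lost: $826 − $226 = $600.

$600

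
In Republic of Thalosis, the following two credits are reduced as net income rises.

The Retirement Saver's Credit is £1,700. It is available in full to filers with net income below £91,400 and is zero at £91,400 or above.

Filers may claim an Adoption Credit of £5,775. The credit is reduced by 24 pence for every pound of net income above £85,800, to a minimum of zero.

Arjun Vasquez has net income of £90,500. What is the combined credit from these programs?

£6,347

Retirement Saver's Credit: £90,500 is below the £91,400 cutoff, so the full £1,700 applies.
Adoption Credit: 24% of the £4,700 excess over £85,800 is £1,128; credit = £5,775 − £1,128 = £4,647.
Total: £1,700 + £4,647 = £6,347.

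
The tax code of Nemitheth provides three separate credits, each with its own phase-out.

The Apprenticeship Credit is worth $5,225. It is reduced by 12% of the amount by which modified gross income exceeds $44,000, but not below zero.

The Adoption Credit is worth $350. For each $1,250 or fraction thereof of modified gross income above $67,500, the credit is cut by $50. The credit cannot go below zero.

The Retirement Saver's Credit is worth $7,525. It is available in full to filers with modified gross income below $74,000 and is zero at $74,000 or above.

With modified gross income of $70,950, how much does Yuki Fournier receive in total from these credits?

$9,716

Apprenticeship Credit: 12% of the $26,950 excess over $44,000 is $3,234; credit = $5,225 − $3,234 = $1,991.
Adoption Credit: income exceeds $67,500 by $3,450, which is 3 full-or-partial $1,250 increments; reduction = 3 × $50 = $150, leaving $200.
Retirement Saver's Credit: $70,950 is below the $74,000 cutoff, so the full $7,525 applies.
Total: $1,991 + $200 + $7,525 = $9,716.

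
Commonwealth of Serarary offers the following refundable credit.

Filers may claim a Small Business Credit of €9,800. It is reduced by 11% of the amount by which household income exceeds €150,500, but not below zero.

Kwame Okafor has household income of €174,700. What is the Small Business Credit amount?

€7,138

Small Business Credit: 11% of the €24,200 excess over €150,500 is €2,662; credit = €9,800 − €2,662 = €7,138.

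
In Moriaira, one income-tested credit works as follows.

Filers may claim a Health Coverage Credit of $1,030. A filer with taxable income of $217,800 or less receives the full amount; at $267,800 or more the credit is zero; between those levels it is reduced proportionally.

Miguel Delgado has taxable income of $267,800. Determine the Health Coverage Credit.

Health Coverage Credit: $267,800 is at or above $267,800, so the credit is $0.

$0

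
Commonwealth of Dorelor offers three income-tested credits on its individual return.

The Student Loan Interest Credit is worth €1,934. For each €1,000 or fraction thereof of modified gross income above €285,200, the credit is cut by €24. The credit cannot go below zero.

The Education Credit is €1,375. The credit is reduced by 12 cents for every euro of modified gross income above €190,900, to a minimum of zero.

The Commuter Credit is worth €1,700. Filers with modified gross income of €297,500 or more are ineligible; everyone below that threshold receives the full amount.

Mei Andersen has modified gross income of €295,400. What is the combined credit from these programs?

Student Loan Interest Credit: income exceeds €285,200 by €10,200, which is 11 full-or-partial €1,000 increments; reduction = 11 × €24 = €264, leaving €1,670.
Education Credit: 12% of the €104,500 excess over €190,900 is €12,540 ≥ base, so the credit is €0.
Commuter Credit: €295,400 is below the €297,500 cutoff, so the full €1,700 applies.
Total: €1,670 + €0 + €1,700 = €3,370.

€3,370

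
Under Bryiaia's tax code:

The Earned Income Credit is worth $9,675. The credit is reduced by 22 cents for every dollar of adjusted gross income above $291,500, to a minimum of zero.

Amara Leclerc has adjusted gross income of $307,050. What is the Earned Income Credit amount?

$6,254

Earned Income Credit: 22% of the $15,550 excess over $291,500 is $3,421; credit = $9,675 − $3,421 = $6,254.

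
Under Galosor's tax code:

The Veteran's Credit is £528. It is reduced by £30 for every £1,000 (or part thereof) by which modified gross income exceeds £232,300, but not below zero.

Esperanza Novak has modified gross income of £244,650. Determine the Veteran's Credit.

£138

Veteran's Credit: income exceeds £232,300 by £12,350, which is 13 full-or-partial £1,000 increments; reduction = 13 × £30 = £390, leaving £138.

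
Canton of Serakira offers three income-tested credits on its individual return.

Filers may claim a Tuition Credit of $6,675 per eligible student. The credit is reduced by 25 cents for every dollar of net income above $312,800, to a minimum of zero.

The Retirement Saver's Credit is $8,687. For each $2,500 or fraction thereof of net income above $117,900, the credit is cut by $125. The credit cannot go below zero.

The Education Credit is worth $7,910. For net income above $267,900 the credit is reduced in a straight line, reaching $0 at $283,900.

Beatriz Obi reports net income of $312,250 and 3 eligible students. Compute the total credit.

Tuition Credit: base = 3 × $6,675 = $20,025. $312,250 is at or below the $312,800 threshold, so the full $20,025 applies.
Retirement Saver's Credit: income exceeds $117,900 by $194,350 → 78 increments × $125 = $9,750 ≥ base, so the credit is $0.
Education Credit: $312,250 is at or above $283,900, so the credit is $0.
Total: $20,025 + $0 + $0 = $20,025.

$20,025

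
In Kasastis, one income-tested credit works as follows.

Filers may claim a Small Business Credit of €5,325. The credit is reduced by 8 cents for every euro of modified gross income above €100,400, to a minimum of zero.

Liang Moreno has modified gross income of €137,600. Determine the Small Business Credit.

€2,349

Small Business Credit: 8% of the €37,200 excess over €100,400 is €2,976; credit = €5,325 − €2,976 = €2,349.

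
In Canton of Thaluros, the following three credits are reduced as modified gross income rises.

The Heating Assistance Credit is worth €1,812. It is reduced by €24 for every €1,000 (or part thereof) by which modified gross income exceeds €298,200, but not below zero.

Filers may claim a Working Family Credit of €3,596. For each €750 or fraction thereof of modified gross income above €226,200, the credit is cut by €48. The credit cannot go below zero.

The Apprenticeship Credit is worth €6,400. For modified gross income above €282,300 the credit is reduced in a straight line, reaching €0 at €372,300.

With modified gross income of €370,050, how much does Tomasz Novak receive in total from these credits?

€244

Heating Assistance Credit: income exceeds €298,200 by €71,850, which is 72 full-or-partial €1,000 increments; reduction = 72 × €24 = €1,728, leaving €84.
Working Family Credit: income exceeds €226,200 by €143,850 → 192 increments × €48 = €9,216 ≥ base, so the credit is €0.
Apprenticeship Credit: €370,050 is €87,750 into a €90,000 phase-out range, leaving 2,250/90,000 of the credit: €6,400 × 2,250/90,000 = €160.
Total: €84 + €0 + €160 = €244.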